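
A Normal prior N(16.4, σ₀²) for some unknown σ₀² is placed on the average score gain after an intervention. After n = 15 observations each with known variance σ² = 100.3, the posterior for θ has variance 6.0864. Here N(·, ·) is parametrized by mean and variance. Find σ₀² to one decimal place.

For the Normal–Normal model with known σ², precisions add: τ_n = τ₀ + n/σ².
So 1/σ₀² = 1/6.0864 − 15/100.3 = 0.164301 − 0.149551 = 0.014750.
Hence σ₀² = 1/0.014750 ≈ 67.8.

σ₀² = 67.8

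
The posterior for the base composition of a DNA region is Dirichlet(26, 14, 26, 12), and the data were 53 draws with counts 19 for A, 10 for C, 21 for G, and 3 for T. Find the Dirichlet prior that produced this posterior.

Dirichlet(7, 4, 5, 9)

For a Dirichlet(α) prior with multinomial counts c, the posterior is Dirichlet(α + c) componentwise.
Subtract each count from the matching posterior parameter: 26−19=7, 14−10=4, 26−21=5, 12−3=9.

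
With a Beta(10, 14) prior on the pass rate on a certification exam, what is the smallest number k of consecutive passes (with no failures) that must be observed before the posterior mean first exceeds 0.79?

k = 43

After k passes and 0 failures the posterior is Beta(10+k, 14), with mean (10+k)/(10+14+k).
Set (10+k)/(24+k) > 0.79 and solve: k > (0.79·24 − 10)/(1 − 0.79) = 42.667.
The smallest integer exceeding 42.667 is 43.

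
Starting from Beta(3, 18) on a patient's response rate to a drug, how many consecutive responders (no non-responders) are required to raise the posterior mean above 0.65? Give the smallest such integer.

After k responders and 0 non-responders the posterior is Beta(3+k, 18), with mean (3+k)/(3+18+k).
Set (3+k)/(21+k) > 0.65 and solve: k > (0.65·21 − 3)/(1 − 0.65) = 30.429.
The smallest integer exceeding 30.429 is 31, and checking k=31: (34)/(52) = 0.6538 > 0.65.

k = 31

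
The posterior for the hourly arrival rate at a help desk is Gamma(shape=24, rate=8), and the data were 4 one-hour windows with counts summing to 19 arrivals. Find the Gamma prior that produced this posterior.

A Gamma(α, β) prior (rate parametrization) on a Poisson rate with n observations summing to S gives posterior Gamma(α+S, β+n).
So α = 24 − 19 = 5 and β = 8 − 4 = 4.

Gamma(shape=5, rate=4)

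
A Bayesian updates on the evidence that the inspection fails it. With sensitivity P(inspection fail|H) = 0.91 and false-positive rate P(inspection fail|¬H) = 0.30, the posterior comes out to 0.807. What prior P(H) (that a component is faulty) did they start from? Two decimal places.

In odds form, posterior odds = prior odds × likelihood ratio, so prior odds = posterior odds ÷ LR.
Posterior odds = 0.807/(1−0.807) = 4.1813. LR = 0.91/0.30 = 3.0333.
Prior odds = 4.1813/3.0333 = 1.3785, so P(H) = 1.3785/(1+1.3785) ≈ 0.58.

P(H) = 0.58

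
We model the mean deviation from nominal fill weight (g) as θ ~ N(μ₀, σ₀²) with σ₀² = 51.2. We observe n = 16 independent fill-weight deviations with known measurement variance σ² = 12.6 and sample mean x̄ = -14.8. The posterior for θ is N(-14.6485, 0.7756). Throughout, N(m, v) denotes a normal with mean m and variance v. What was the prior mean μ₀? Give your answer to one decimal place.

μ₀ = -4.8

The posterior mean is a precision-weighted average: μ_n = (τ₀μ₀ + τ_data·x̄)/(τ₀+τ_data), with τ₀=1/σ₀² and τ_data=n/σ².
Here τ₀ = 1/51.2 = 0.019531 and τ_data = 16/12.6 = 1.269841, so τ_n = 1.289372.
Rearranging for μ₀: μ₀ = (μ_n·τ_n − τ_data·x̄)/τ₀ = (-14.6485·1.289372 − 1.269841·-14.8) / 0.019531 = -0.093719/0.019531 ≈ -4.8.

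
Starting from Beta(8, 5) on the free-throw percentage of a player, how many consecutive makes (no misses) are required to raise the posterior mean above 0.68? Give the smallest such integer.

After k makes and 0 misses the posterior is Beta(8+k, 5), with mean (8+k)/(8+5+k).
Set (8+k)/(13+k) > 0.68 and solve: k > (0.68·13 − 8)/(1 − 0.68) = 2.625.
The smallest integer exceeding 2.625 is 3, and checking k=3: (11)/(16) = 0.6875 > 0.68.

k = 3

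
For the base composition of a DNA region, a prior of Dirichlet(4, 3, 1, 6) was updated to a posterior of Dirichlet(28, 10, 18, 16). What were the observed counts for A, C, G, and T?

For a Dirichlet(α) prior with multinomial counts c, the posterior is Dirichlet(α + c) componentwise.
Counts are posterior − prior componentwise: 28−4=24, 10−3=7, 18−1=17, 16−6=10.

counts (24, 7, 17, 10)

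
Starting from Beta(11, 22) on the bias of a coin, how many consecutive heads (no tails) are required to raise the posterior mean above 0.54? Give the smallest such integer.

After k heads and 0 tails the posterior is Beta(11+k, 22), with mean (11+k)/(11+22+k).
Set (11+k)/(33+k) > 0.54 and solve: k > (0.54·33 − 11)/(1 − 0.54) = 14.826.
The smallest integer exceeding 14.826 is 15.

k = 15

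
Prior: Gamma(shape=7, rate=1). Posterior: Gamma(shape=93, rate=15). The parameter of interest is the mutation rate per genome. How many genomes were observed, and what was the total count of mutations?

n = 14 genomes with total 86 mutations

A Gamma(α, β) prior (rate parametrization) on a Poisson rate with n observations summing to S gives posterior Gamma(α+S, β+n).
Matching: Σxᵢ = 93 − 7 = 86 and n = 15 − 1 = 14.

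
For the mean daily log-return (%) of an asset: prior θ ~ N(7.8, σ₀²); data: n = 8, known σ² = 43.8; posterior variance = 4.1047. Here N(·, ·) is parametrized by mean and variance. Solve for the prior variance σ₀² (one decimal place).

Posterior precision equals prior precision plus data precision: 1/σ_n² = 1/σ₀² + n/σ².
So 1/σ₀² = 1/4.1047 − 8/43.8 = 0.243623 − 0.182648 = 0.060975.
Hence σ₀² = 1/0.060975 ≈ 16.4.

σ₀² = 16.4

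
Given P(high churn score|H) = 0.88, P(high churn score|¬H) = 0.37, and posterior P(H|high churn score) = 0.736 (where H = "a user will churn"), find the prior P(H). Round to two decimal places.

P(H) = 0.54

Bayes' rule in odds form gives O(H|E) = O(H)·[P(E|H)/P(E|¬H)], hence O(H) = O(H|E)/LR.
Posterior odds = 0.736/(1−0.736) = 2.7879. LR = 0.88/0.37 = 2.3784.
Prior odds = 2.7879/2.3784 = 1.1722, so P(H) = 1.1722/(1+1.1722) ≈ 0.54.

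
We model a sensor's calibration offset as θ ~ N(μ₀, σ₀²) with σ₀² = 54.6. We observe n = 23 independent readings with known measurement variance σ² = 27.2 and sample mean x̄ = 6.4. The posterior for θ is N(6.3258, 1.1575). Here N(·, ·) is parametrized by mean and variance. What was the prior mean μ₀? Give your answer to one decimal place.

With known observation variance, the Normal–Normal posterior has precision τ_n = τ₀ + n/σ² and mean μ_n = (τ₀μ₀ + (n/σ²)x̄)/τ_n.
Here τ₀ = 1/54.6 = 0.018315 and τ_data = 23/27.2 = 0.845588, so τ_n = 0.863903.
Rearranging for μ₀: μ₀ = (μ_n·τ_n − τ_data·x̄)/τ₀ = (6.3258·0.863903 − 0.845588·6.4) / 0.018315 = 0.053114/0.018315 ≈ 2.9.

μ₀ = 2.9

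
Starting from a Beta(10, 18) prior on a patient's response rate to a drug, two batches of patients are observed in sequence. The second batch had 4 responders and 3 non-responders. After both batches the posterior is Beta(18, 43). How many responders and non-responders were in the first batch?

4 responders and 22 non-responders

Because Beta–binomial updating is additive in the counts, the combined data contributed (α_post−α_prior, β_post−β_prior) successes and failures.
Total across both batches: 18−10=8 responders, 43−18=25 non-responders.
Subtract the second batch: 8−4=4 responders and 25−3=22 non-responders.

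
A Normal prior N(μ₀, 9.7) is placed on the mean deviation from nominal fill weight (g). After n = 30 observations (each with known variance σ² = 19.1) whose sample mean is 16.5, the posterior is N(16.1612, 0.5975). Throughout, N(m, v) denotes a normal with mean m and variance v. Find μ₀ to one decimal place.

The posterior mean is a precision-weighted average: μ_n = (τ₀μ₀ + τ_data·x̄)/(τ₀+τ_data), with τ₀=1/σ₀² and τ_data=n/σ².
Here τ₀ = 1/9.7 = 0.103093 and τ_data = 30/19.1 = 1.570681, so τ_n = 1.673774.
Rearranging for μ₀: μ₀ = (μ_n·τ_n − τ_data·x̄)/τ₀ = (16.1612·1.673774 − 1.570681·16.5) / 0.103093 = 1.133960/0.103093 ≈ 11.0.

μ₀ = 11.0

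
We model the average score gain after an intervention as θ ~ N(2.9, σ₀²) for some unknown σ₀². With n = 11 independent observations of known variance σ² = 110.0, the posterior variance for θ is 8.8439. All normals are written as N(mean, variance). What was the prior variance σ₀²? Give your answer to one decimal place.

σ₀² = 76.5

Posterior precision equals prior precision plus data precision: 1/σ_n² = 1/σ₀² + n/σ².
So 1/σ₀² = 1/8.8439 − 11/110.0 = 0.113072 − 0.100000 = 0.013072.
Hence σ₀² = 1/0.013072 ≈ 76.5.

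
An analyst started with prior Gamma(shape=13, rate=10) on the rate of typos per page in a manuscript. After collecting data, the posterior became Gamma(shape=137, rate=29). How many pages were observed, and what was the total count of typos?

n = 19 pages with total 124 typos

Gamma–Poisson conjugacy: posterior shape = α + Σxᵢ, posterior rate = β + n.
Matching: Σxᵢ = 137 − 13 = 124 and n = 29 − 10 = 19.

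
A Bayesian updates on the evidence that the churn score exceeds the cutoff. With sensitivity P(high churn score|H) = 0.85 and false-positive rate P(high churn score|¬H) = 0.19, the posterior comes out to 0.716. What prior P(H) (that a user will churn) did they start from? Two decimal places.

P(H) = 0.36

Bayes' rule in odds form gives O(H|E) = O(H)·[P(E|H)/P(E|¬H)], hence O(H) = O(H|E)/LR.
Posterior odds = 0.716/(1−0.716) = 2.5211. LR = 0.85/0.19 = 4.4737.
Prior odds = 2.5211/4.4737 = 0.5635, so P(H) = 0.5635/(1+0.5635) ≈ 0.36.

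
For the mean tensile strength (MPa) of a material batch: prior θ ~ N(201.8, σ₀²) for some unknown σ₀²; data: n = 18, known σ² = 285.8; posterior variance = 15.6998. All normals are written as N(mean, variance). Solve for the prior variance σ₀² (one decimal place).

For the Normal–Normal model with known σ², precisions add: τ_n = τ₀ + n/σ².
So 1/σ₀² = 1/15.6998 − 18/285.8 = 0.063695 − 0.062981 = 0.000714.
Hence σ₀² = 1/0.000714 ≈ 1400.6.

σ₀² = 1400.6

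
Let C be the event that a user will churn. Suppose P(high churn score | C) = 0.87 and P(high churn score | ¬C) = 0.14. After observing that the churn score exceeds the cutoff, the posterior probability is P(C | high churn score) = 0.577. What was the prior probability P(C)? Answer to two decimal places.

P(C) = 0.18

Bayes' rule in odds form gives O(C|E) = O(C)·[P(E|C)/P(E|¬C)], hence O(C) = O(C|E)/LR.
Posterior odds = 0.577/(1−0.577) = 1.3641. LR = 0.87/0.14 = 6.2143.
Prior odds = 1.3641/6.2143 = 0.2195, so P(C) = 0.2195/(1+0.2195) ≈ 0.18.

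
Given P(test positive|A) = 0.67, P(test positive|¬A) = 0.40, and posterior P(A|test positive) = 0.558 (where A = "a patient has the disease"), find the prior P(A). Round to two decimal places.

P(A) = 0.43

In odds form, posterior odds = prior odds × likelihood ratio, so prior odds = posterior odds ÷ LR.
Posterior odds = 0.558/(1−0.558) = 1.2624. LR = 0.67/0.40 = 1.6750.
Prior odds = 1.2624/1.6750 = 0.7537, so P(A) = 0.7537/(1+0.7537) ≈ 0.43.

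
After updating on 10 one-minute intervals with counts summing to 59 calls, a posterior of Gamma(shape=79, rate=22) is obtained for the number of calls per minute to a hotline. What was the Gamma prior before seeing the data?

Gamma(shape=20, rate=12)

Gamma–Poisson conjugacy: posterior shape = α + Σxᵢ, posterior rate = β + n.
So α = 79 − 59 = 20 and β = 22 − 10 = 12.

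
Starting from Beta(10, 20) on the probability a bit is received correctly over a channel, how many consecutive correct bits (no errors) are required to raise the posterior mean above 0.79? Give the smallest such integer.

k = 66

After k correct bits and 0 errors the posterior is Beta(10+k, 20), with mean (10+k)/(10+20+k).
Set (10+k)/(30+k) > 0.79 and solve: k > (0.79·30 − 10)/(1 − 0.79) = 65.238.
The smallest integer exceeding 65.238 is 66.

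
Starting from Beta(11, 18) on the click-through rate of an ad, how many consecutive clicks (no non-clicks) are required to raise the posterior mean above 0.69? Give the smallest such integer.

After k clicks and 0 non-clicks the posterior is Beta(11+k, 18), with mean (11+k)/(11+18+k).
Set (11+k)/(29+k) > 0.69 and solve: k > (0.69·29 − 11)/(1 − 0.69) = 29.065.
The smallest integer exceeding 29.065 is 30.

k = 30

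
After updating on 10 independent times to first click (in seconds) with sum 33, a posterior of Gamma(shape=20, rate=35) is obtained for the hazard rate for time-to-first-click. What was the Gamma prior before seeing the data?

Gamma(shape=10, rate=2)

For an exponential likelihood with a Gamma(α, β) prior on the rate, n observations with total T give posterior Gamma(α+n, β+T).
So α = 20 − 10 = 10 and β = 35 − 33 = 2.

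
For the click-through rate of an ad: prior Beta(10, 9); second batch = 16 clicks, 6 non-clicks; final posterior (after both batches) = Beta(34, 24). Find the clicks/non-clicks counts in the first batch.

8 clicks and 9 non-clicks

Because Beta–binomial updating is additive in the counts, the combined data contributed (α_post−α_prior, β_post−β_prior) successes and failures.
Total across both batches: 34−10=24 clicks, 24−9=15 non-clicks.
Subtract the second batch: 24−16=8 clicks and 15−6=9 non-clicks.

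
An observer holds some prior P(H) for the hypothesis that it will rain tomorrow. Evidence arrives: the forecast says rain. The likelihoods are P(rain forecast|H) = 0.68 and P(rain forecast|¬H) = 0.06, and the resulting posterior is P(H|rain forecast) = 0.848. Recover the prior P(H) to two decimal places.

P(H) = 0.33

Bayes' rule in odds form gives O(H|E) = O(H)·[P(E|H)/P(E|¬H)], hence O(H) = O(H|E)/LR.
Posterior odds = 0.848/(1−0.848) = 5.5789. LR = 0.68/0.06 = 11.3333.
Prior odds = 5.5789/11.3333 = 0.4923, so P(H) = 0.4923/(1+0.4923) ≈ 0.33.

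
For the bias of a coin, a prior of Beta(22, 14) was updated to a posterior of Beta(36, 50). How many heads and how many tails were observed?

14 heads and 36 tails

Under Beta–binomial conjugacy the posterior parameters are (a+s, b+f).
So s = 36 − 22 = 14 and f = 50 − 14 = 36.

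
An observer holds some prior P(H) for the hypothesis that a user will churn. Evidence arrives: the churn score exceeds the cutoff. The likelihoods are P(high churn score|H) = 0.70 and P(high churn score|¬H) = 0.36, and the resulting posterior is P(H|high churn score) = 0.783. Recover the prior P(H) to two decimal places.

Bayes' rule in odds form gives O(H|E) = O(H)·[P(E|H)/P(E|¬H)], hence O(H) = O(H|E)/LR.
Posterior odds = 0.783/(1−0.783) = 3.6083. LR = 0.70/0.36 = 1.9444.
Prior odds = 3.6083/1.9444 = 1.8557, so P(H) = 1.8557/(1+1.8557) ≈ 0.65.

P(H) = 0.65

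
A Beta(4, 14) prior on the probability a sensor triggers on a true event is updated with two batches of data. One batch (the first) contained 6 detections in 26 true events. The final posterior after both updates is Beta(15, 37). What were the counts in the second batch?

5 detections and 3 misses

Because Beta–binomial updating is additive in the counts, the combined data contributed (α_post−α_prior, β_post−β_prior) successes and failures.
Total across both batches: 15−4=11 detections, 37−14=23 misses.
Subtract the first batch: 11−6=5 detections and 23−20=3 misses.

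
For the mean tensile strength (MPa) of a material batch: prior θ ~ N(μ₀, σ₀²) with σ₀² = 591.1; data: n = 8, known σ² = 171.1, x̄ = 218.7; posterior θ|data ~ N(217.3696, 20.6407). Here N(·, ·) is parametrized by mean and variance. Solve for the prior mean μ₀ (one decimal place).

μ₀ = 180.6

The posterior mean is a precision-weighted average: μ_n = (τ₀μ₀ + τ_data·x̄)/(τ₀+τ_data), with τ₀=1/σ₀² and τ_data=n/σ².
Here τ₀ = 1/591.1 = 0.001692 and τ_data = 8/171.1 = 0.046756, so τ_n = 0.048448.
Rearranging for μ₀: μ₀ = (μ_n·τ_n − τ_data·x̄)/τ₀ = (217.3696·0.048448 − 0.046756·218.7) / 0.001692 = 0.305585/0.001692 ≈ 180.6.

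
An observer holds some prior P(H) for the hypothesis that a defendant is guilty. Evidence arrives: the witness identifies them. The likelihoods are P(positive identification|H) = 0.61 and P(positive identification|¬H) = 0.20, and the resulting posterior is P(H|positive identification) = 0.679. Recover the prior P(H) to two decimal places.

Bayes' rule in odds form gives O(H|E) = O(H)·[P(E|H)/P(E|¬H)], hence O(H) = O(H|E)/LR.
Posterior odds = 0.679/(1−0.679) = 2.1153. LR = 0.61/0.20 = 3.0500.
Prior odds = 2.1153/3.0500 = 0.6935, so P(H) = 0.6935/(1+0.6935) ≈ 0.41.

P(H) = 0.41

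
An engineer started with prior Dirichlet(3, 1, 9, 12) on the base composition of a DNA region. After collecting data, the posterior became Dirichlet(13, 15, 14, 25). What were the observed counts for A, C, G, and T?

counts (10, 14, 5, 13)

For a Dirichlet(α) prior with multinomial counts c, the posterior is Dirichlet(α + c) componentwise.
Counts are posterior − prior componentwise: 13−3=10, 15−1=14, 14−9=5, 25−12=13.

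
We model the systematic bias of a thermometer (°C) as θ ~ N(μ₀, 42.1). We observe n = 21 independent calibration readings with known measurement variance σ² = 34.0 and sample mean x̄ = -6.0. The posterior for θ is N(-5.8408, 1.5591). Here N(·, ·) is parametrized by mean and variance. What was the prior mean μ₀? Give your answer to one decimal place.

μ₀ = -1.7

With known observation variance, the Normal–Normal posterior has precision τ_n = τ₀ + n/σ² and mean μ_n = (τ₀μ₀ + (n/σ²)x̄)/τ_n.
Here τ₀ = 1/42.1 = 0.023753 and τ_data = 21/34.0 = 0.617647, so τ_n = 0.641400.
Rearranging for μ₀: μ₀ = (μ_n·τ_n − τ_data·x̄)/τ₀ = (-5.8408·0.641400 − 0.617647·-6.0) / 0.023753 = -0.040407/0.023753 ≈ -1.7.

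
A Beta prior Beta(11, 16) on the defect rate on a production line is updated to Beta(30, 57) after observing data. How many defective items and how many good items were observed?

Beta is conjugate to the binomial likelihood: posterior = Beta(α+s, β+f).
Match parameters: s=30−11=19, f=57−16=41.

19 defective items and 41 good items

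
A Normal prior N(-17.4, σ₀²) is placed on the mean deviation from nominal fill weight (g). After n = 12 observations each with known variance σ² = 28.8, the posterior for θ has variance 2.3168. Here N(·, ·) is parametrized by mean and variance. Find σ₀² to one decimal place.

Posterior precision equals prior precision plus data precision: 1/σ_n² = 1/σ₀² + n/σ².
So 1/σ₀² = 1/2.3168 − 12/28.8 = 0.431630 − 0.416667 = 0.014963.
Hence σ₀² = 1/0.014963 ≈ 66.8.

σ₀² = 66.8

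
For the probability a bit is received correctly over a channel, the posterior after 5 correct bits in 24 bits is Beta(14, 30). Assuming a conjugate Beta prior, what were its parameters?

Beta is conjugate to the binomial likelihood: posterior = Beta(a+s, b+f).
So a = 14 − 5 = 9 and b = 30 − 19 = 11.

Beta(9, 11)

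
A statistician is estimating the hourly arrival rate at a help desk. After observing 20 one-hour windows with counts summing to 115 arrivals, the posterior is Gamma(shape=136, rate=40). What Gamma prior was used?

Gamma(shape=21, rate=20)

Gamma–Poisson conjugacy: posterior shape = α + Σxᵢ, posterior rate = β + n.
So α = 136 − 115 = 21 and β = 40 − 20 = 20.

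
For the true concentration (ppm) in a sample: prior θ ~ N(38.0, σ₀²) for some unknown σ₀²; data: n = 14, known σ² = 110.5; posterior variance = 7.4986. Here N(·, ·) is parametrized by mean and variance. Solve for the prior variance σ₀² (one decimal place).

σ₀² = 150.1

Posterior precision equals prior precision plus data precision: 1/σ_n² = 1/σ₀² + n/σ².
So 1/σ₀² = 1/7.4986 − 14/110.5 = 0.133358 − 0.126697 = 0.006661.
Hence σ₀² = 1/0.006661 ≈ 150.1.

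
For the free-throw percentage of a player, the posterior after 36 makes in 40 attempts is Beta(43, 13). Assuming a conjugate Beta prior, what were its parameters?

Beta is conjugate to the binomial likelihood: posterior = Beta(α+s, β+f).
Subtract the data counts: 43−36=7, 13−4=9.

Beta(7, 9)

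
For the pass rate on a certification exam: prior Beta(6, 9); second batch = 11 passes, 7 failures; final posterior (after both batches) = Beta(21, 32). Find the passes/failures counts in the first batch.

4 passes and 16 failures

Sequential conjugate updates are equivalent to a single update on the pooled data, so total successes = posterior α − prior α and total failures = posterior β − prior β.
Total across both batches: 21−6=15 passes, 32−9=23 failures.
Subtract the second batch: 15−11=4 passes and 23−7=16 failures.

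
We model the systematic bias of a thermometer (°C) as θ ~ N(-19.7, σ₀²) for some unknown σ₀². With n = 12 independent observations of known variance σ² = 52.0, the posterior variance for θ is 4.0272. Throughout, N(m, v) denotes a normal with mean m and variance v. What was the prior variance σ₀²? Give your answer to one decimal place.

Posterior precision equals prior precision plus data precision: 1/σ_n² = 1/σ₀² + n/σ².
So 1/σ₀² = 1/4.0272 − 12/52.0 = 0.248311 − 0.230769 = 0.017542.
Hence σ₀² = 1/0.017542 ≈ 57.0.

σ₀² = 57.0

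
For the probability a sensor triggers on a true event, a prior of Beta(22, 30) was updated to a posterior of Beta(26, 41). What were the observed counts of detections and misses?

Beta is conjugate to the binomial likelihood: posterior = Beta(a+s, b+f).
So s = 26 − 22 = 4 and f = 41 − 30 = 11.

4 detections and 11 misses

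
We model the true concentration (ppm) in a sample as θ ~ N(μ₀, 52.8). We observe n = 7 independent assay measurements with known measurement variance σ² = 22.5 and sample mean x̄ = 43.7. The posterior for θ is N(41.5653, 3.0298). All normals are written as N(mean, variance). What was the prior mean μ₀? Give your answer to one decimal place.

μ₀ = 6.5

With known observation variance, the Normal–Normal posterior has precision τ_n = τ₀ + n/σ² and mean μ_n = (τ₀μ₀ + (n/σ²)x̄)/τ_n.
Here τ₀ = 1/52.8 = 0.018939 and τ_data = 7/22.5 = 0.311111, so τ_n = 0.330050.
Rearranging for μ₀: μ₀ = (μ_n·τ_n − τ_data·x̄)/τ₀ = (41.5653·0.330050 − 0.311111·43.7) / 0.018939 = 0.123077/0.018939 ≈ 6.5.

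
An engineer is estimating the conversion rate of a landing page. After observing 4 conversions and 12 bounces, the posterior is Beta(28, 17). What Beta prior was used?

Beta is conjugate to the binomial likelihood: posterior = Beta(α+s, β+f).
Subtract the data counts: 28−4=24, 17−12=5.

Beta(24, 5)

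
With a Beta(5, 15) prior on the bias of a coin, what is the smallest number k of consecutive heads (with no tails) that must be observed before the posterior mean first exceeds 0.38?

After k heads and 0 tails the posterior is Beta(5+k, 15), with mean (5+k)/(5+15+k).
Set (5+k)/(20+k) > 0.38 and solve: k > (0.38·20 − 5)/(1 − 0.38) = 4.194.
The smallest integer exceeding 4.194 is 5.

k = 5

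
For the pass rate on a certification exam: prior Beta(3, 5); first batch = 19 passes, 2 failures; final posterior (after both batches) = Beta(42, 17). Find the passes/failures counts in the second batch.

Because Beta–binomial updating is additive in the counts, the combined data contributed (α_post−α_prior, β_post−β_prior) successes and failures.
Total across both batches: 42−3=39 passes, 17−5=12 failures.
Subtract the first batch: 39−19=20 passes and 12−2=10 failures.

20 passes and 10 failures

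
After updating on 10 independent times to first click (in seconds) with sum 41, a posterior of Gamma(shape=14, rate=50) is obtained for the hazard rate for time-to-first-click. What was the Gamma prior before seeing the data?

Gamma(shape=4, rate=9)

For an exponential likelihood with a Gamma(α, β) prior on the rate, n observations with total T give posterior Gamma(α+n, β+T).
So α = 14 − 10 = 4 and β = 50 − 41 = 9.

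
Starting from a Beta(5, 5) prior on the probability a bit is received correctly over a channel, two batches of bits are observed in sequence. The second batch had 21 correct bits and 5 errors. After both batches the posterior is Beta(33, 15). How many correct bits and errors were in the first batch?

7 correct bits and 5 errors

Because Beta–binomial updating is additive in the counts, the combined data contributed (α_post−α_prior, β_post−β_prior) successes and failures.
Total across both batches: 33−5=28 correct bits, 15−5=10 errors.
Subtract the second batch: 28−21=7 correct bits and 10−5=5 errors.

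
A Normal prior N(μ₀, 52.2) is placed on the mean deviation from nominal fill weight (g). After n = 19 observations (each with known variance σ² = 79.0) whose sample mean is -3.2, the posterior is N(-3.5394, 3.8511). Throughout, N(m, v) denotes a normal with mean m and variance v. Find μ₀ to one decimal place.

μ₀ = -7.8

With known observation variance, the Normal–Normal posterior has precision τ_n = τ₀ + n/σ² and mean μ_n = (τ₀μ₀ + (n/σ²)x̄)/τ_n.
Here τ₀ = 1/52.2 = 0.019157 and τ_data = 19/79.0 = 0.240506, so τ_n = 0.259663.
Rearranging for μ₀: μ₀ = (μ_n·τ_n − τ_data·x̄)/τ₀ = (-3.5394·0.259663 − 0.240506·-3.2) / 0.019157 = -0.149432/0.019157 ≈ -7.8.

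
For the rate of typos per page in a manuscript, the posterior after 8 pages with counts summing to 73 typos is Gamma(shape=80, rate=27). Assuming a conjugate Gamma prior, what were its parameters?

Gamma(shape=7, rate=19)

A Gamma(α, β) prior (rate parametrization) on a Poisson rate with n observations summing to S gives posterior Gamma(α+S, β+n).
So α = 80 − 73 = 7 and β = 27 − 8 = 19.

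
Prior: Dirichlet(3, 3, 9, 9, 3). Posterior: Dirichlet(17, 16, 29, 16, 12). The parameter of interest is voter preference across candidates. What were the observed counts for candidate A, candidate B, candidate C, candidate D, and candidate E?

For a Dirichlet(α) prior with multinomial counts c, the posterior is Dirichlet(α + c) componentwise.
Counts are posterior − prior componentwise: 17−3=14, 16−3=13, 29−9=20, 16−9=7, 12−3=9.

counts (14, 13, 20, 7, 9)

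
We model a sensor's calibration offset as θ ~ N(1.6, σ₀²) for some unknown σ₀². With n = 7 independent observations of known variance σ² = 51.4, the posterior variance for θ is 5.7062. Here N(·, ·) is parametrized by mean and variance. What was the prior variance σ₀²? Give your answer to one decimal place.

σ₀² = 25.6

Posterior precision equals prior precision plus data precision: 1/σ_n² = 1/σ₀² + n/σ².
So 1/σ₀² = 1/5.7062 − 7/51.4 = 0.175248 − 0.136187 = 0.039061.
Hence σ₀² = 1/0.039061 ≈ 25.6.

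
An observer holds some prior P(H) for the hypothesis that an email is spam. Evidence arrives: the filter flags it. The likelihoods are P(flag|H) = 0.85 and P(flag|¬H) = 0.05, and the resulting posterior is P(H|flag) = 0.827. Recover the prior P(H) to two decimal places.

P(H) = 0.22

In odds form, posterior odds = prior odds × likelihood ratio, so prior odds = posterior odds ÷ LR.
Posterior odds = 0.827/(1−0.827) = 4.7803. LR = 0.85/0.05 = 17.0000.
Prior odds = 4.7803/17.0000 = 0.2812, so P(H) = 0.2812/(1+0.2812) ≈ 0.22.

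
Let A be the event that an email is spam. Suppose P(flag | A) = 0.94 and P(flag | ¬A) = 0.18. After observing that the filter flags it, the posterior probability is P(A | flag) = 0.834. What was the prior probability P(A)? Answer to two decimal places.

P(A) = 0.49

In odds form, posterior odds = prior odds × likelihood ratio, so prior odds = posterior odds ÷ LR.
Posterior odds = 0.834/(1−0.834) = 5.0241. LR = 0.94/0.18 = 5.2222.
Prior odds = 5.0241/5.2222 = 0.9621, so P(A) = 0.9621/(1+0.9621) ≈ 0.49.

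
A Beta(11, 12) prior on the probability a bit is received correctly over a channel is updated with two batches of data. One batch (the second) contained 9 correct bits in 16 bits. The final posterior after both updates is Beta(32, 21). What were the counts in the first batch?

12 correct bits and 2 errors

Because Beta–binomial updating is additive in the counts, the combined data contributed (α_post−α_prior, β_post−β_prior) successes and failures.
Total across both batches: 32−11=21 correct bits, 21−12=9 errors.
Subtract the second batch: 21−9=12 correct bits and 9−7=2 errors.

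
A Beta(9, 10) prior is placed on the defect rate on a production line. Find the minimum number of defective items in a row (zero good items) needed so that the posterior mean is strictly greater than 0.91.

After k defective items and 0 good items the posterior is Beta(9+k, 10), with mean (9+k)/(9+10+k).
Set (9+k)/(19+k) > 0.91 and solve: k > (0.91·19 − 9)/(1 − 0.91) = 92.111.
The smallest integer exceeding 92.111 is 93, and checking k=93: (102)/(112) = 0.9107 > 0.91.

k = 93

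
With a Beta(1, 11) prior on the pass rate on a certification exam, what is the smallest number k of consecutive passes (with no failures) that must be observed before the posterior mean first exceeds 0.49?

k = 10

After k passes and 0 failures the posterior is Beta(1+k, 11), with mean (1+k)/(1+11+k).
Set (1+k)/(12+k) > 0.49 and solve: k > (0.49·12 − 1)/(1 − 0.49) = 9.569.
The smallest integer exceeding 9.569 is 10.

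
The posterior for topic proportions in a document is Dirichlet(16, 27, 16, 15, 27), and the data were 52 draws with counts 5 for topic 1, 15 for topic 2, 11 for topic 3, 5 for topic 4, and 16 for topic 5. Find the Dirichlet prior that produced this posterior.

For a Dirichlet(α) prior with multinomial counts c, the posterior is Dirichlet(α + c) componentwise.
Subtract each count from the matching posterior parameter: 16−5=11, 27−15=12, 16−11=5, 15−5=10, 27−16=11.

Dirichlet(11, 12, 5, 10, 11)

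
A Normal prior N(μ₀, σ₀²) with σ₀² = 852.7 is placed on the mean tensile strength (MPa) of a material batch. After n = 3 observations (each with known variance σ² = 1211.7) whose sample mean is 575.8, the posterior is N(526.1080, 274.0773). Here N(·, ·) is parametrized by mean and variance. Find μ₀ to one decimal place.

μ₀ = 421.2

With known observation variance, the Normal–Normal posterior has precision τ_n = τ₀ + n/σ² and mean μ_n = (τ₀μ₀ + (n/σ²)x̄)/τ_n.
Here τ₀ = 1/852.7 = 0.001173 and τ_data = 3/1211.7 = 0.002476, so τ_n = 0.003649.
Rearranging for μ₀: μ₀ = (μ_n·τ_n − τ_data·x̄)/τ₀ = (526.1080·0.003649 − 0.002476·575.8) / 0.001173 = 0.494087/0.001173 ≈ 421.2.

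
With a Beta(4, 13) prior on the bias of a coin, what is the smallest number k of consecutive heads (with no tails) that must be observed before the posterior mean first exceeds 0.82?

k = 56

After k heads and 0 tails the posterior is Beta(4+k, 13), with mean (4+k)/(4+13+k).
Set (4+k)/(17+k) > 0.82 and solve: k > (0.82·17 − 4)/(1 − 0.82) = 55.222.
The smallest integer exceeding 55.222 is 56.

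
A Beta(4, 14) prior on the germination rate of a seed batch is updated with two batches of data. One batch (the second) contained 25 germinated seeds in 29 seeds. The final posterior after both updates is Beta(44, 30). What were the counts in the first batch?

Because Beta–binomial updating is additive in the counts, the combined data contributed (α_post−α_prior, β_post−β_prior) successes and failures.
Total across both batches: 44−4=40 germinated seeds, 30−14=16 non-germinating seeds.
Subtract the second batch: 40−25=15 germinated seeds and 16−4=12 non-germinating seeds.

15 germinated seeds and 12 non-germinating seeds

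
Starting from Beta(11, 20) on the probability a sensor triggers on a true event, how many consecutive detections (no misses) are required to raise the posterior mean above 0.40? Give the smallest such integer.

k = 3

After k detections and 0 misses the posterior is Beta(11+k, 20), with mean (11+k)/(11+20+k).
Set (11+k)/(31+k) > 0.40 and solve: k > (0.40·31 − 11)/(1 − 0.40) = 2.333.
The smallest integer exceeding 2.333 is 3, and checking k=3: (14)/(34) = 0.4118 > 0.40.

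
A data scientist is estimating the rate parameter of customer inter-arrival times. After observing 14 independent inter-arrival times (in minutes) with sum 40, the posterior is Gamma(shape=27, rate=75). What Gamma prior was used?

Gamma–exponential conjugacy: posterior shape = α + n, posterior rate = β + Σtᵢ.
So α = 27 − 14 = 13 and β = 75 − 40 = 35.

Gamma(shape=13, rate=35)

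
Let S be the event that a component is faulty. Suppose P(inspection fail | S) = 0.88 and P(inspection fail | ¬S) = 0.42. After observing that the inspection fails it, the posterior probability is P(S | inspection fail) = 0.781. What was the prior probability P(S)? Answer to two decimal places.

P(S) = 0.63

Bayes' rule in odds form gives O(S|E) = O(S)·[P(E|S)/P(E|¬S)], hence O(S) = O(S|E)/LR.
Posterior odds = 0.781/(1−0.781) = 3.5662. LR = 0.88/0.42 = 2.0952.
Prior odds = 3.5662/2.0952 = 1.7021, so P(S) = 1.7021/(1+1.7021) ≈ 0.63.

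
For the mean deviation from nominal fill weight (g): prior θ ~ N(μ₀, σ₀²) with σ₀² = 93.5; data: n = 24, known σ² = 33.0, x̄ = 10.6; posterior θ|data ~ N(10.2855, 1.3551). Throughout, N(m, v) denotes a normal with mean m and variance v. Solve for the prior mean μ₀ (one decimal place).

The posterior mean is a precision-weighted average: μ_n = (τ₀μ₀ + τ_data·x̄)/(τ₀+τ_data), with τ₀=1/σ₀² and τ_data=n/σ².
Here τ₀ = 1/93.5 = 0.010695 and τ_data = 24/33.0 = 0.727273, so τ_n = 0.737968.
Rearranging for μ₀: μ₀ = (μ_n·τ_n − τ_data·x̄)/τ₀ = (10.2855·0.737968 − 0.727273·10.6) / 0.010695 = -0.118724/0.010695 ≈ -11.1.

μ₀ = -11.1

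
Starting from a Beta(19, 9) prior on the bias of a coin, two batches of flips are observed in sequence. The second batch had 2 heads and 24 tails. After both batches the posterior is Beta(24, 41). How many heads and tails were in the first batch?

Because Beta–binomial updating is additive in the counts, the combined data contributed (α_post−α_prior, β_post−β_prior) successes and failures.
Total across both batches: 24−19=5 heads, 41−9=32 tails.
Subtract the second batch: 5−2=3 heads and 32−24=8 tails.

3 heads and 8 tails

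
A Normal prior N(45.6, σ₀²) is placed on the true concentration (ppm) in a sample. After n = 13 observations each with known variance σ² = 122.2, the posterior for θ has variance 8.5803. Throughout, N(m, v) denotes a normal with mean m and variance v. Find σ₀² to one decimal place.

σ₀² = 98.4

For the Normal–Normal model with known σ², precisions add: τ_n = τ₀ + n/σ².
So 1/σ₀² = 1/8.5803 − 13/122.2 = 0.116546 − 0.106383 = 0.010163.
Hence σ₀² = 1/0.010163 ≈ 98.4.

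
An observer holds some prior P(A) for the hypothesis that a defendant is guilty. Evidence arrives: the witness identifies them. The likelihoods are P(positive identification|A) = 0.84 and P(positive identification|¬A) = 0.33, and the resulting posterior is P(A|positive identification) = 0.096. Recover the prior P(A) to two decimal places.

P(A) = 0.04

Bayes' rule in odds form gives O(A|E) = O(A)·[P(E|A)/P(E|¬A)], hence O(A) = O(A|E)/LR.
Posterior odds = 0.096/(1−0.096) = 0.1062. LR = 0.84/0.33 = 2.5455.
Prior odds = 0.1062/2.5455 = 0.0417, so P(A) = 0.0417/(1+0.0417) ≈ 0.04.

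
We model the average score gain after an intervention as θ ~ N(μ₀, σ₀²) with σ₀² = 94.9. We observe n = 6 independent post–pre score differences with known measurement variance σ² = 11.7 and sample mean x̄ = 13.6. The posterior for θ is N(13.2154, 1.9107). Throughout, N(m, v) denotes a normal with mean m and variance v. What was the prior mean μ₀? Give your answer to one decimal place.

μ₀ = -5.5

With known observation variance, the Normal–Normal posterior has precision τ_n = τ₀ + n/σ² and mean μ_n = (τ₀μ₀ + (n/σ²)x̄)/τ_n.
Here τ₀ = 1/94.9 = 0.010537 and τ_data = 6/11.7 = 0.512821, so τ_n = 0.523358.
Rearranging for μ₀: μ₀ = (μ_n·τ_n − τ_data·x̄)/τ₀ = (13.2154·0.523358 − 0.512821·13.6) / 0.010537 = -0.057980/0.010537 ≈ -5.5.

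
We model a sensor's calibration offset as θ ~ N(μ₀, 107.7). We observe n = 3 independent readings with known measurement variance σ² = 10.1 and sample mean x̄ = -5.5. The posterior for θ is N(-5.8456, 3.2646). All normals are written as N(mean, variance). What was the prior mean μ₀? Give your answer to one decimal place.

The posterior mean is a precision-weighted average: μ_n = (τ₀μ₀ + τ_data·x̄)/(τ₀+τ_data), with τ₀=1/σ₀² and τ_data=n/σ².
Here τ₀ = 1/107.7 = 0.009285 and τ_data = 3/10.1 = 0.297030, so τ_n = 0.306315.
Rearranging for μ₀: μ₀ = (μ_n·τ_n − τ_data·x̄)/τ₀ = (-5.8456·0.306315 − 0.297030·-5.5) / 0.009285 = -0.156930/0.009285 ≈ -16.9.

μ₀ = -16.9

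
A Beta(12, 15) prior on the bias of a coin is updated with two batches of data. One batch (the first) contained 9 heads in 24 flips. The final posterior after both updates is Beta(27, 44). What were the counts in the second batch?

6 heads and 14 tails

Because Beta–binomial updating is additive in the counts, the combined data contributed (α_post−α_prior, β_post−β_prior) successes and failures.
Total across both batches: 27−12=15 heads, 44−15=29 tails.
Subtract the first batch: 15−9=6 heads and 29−15=14 tails.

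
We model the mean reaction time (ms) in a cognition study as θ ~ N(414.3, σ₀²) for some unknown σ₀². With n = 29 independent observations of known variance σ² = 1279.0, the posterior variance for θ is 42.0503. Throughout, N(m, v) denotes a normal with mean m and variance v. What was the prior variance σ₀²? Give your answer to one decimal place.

σ₀² = 903.3

For the Normal–Normal model with known σ², precisions add: τ_n = τ₀ + n/σ².
So 1/σ₀² = 1/42.0503 − 29/1279.0 = 0.023781 − 0.022674 = 0.001107.
Hence σ₀² = 1/0.001107 ≈ 903.3.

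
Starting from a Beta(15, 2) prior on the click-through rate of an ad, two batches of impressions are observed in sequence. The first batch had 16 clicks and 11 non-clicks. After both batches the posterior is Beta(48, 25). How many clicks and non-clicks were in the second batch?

Sequential conjugate updates are equivalent to a single update on the pooled data, so total successes = posterior α − prior α and total failures = posterior β − prior β.
Total across both batches: 48−15=33 clicks, 25−2=23 non-clicks.
Subtract the first batch: 33−16=17 clicks and 23−11=12 non-clicks.

17 clicks and 12 non-clicks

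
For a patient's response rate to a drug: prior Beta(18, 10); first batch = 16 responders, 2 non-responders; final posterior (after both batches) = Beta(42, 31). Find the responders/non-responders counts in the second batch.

8 responders and 19 non-responders

Because Beta–binomial updating is additive in the counts, the combined data contributed (α_post−α_prior, β_post−β_prior) successes and failures.
Total across both batches: 42−18=24 responders, 31−10=21 non-responders.
Subtract the first batch: 24−16=8 responders and 21−2=19 non-responders.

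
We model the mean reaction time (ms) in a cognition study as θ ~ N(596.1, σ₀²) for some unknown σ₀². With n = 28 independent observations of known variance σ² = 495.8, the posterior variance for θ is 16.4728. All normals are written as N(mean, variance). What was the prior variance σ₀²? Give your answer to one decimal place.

σ₀² = 236.3

Posterior precision equals prior precision plus data precision: 1/σ_n² = 1/σ₀² + n/σ².
So 1/σ₀² = 1/16.4728 − 28/495.8 = 0.060706 − 0.056474 = 0.004232.
Hence σ₀² = 1/0.004232 ≈ 236.3.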